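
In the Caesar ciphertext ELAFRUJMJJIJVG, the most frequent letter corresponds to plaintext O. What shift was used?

The most frequent ciphertext letter is J (appears 4 times).
J is position 9; O is position 14.
Shift = -5≡21.

21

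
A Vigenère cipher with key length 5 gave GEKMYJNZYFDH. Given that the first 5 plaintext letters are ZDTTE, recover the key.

Subtract each crib letter from the matching ciphertext letter (mod 26):
G(6)−Z(25)=-19≡7 → H
E(4)−D(3)=1 → B
K(10)−T(19)=-9≡17 → R
M(12)−T(19)=-7≡19 → T
Y(24)−E(4)=20 → U

HBRTU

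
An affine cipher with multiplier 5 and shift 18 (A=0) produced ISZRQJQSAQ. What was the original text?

YARFKTKAMK

The inverse of 5 mod 26 is 21, since 5·21=105≡1. Apply D(y)=21·(y−18) mod 26:
I(8): 21·(8−18)=-210≡24 → Y
S(18): 21·(18−18)=0 → A
Z(25): 21·(25−18)=147≡17 → R
R(17): 21·(17−18)=-21≡5 → F
Q(16): 21·(16−18)=-42≡10 → K
J(9): 21·(9−18)=-189≡19 → T
Q(16): 21·(16−18)=-42≡10 → K
S(18): 21·(18−18)=0 → A
A(0): 21·(0−18)=-378≡12 → M
Q(16): 21·(16−18)=-42≡10 → K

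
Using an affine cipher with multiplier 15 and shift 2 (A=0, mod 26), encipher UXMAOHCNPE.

QJACEDGPTK

U(20): 15·20+2=302≡16 → Q
X(23): 15·23+2=347≡9 → J
M(12): 15·12+2=182≡0 → A
A(0): 15·0+2=2 → C
O(14): 15·14+2=212≡4 → E
H(7): 15·7+2=107≡3 → D
C(2): 15·2+2=32≡6 → G
N(13): 15·13+2=197≡15 → P
P(15): 15·15+2=227≡19 → T
E(4): 15·4+2=62≡10 → K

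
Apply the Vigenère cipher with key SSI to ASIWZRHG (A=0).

SKQORZZY

Repeat the key across the message: SSISSISS
A(0)+S(18): 18 → S
S(18)+S(18): 36≡10 → K
I(8)+I(8): 16 → Q
W(22)+S(18): 40≡14 → O
Z(25)+S(18): 43≡17 → R
R(17)+I(8): 25 → Z
H(7)+S(18): 25 → Z
G(6)+S(18): 24 → Y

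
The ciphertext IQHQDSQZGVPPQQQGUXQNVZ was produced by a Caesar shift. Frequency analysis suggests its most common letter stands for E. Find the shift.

The most frequent ciphertext letter is Q (appears 7 times).
Q is position 16; E is position 4.
Shift = 12.

12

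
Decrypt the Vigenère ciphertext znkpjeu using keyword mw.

Repeat the key across the ciphertext: mwmwmwm
z(25)−m(12): 13 → n
n(13)−w(22): -9≡17 → r
k(10)−m(12): -2≡24 → y
p(15)−w(22): -7≡19 → t
j(9)−m(12): -3≡23 → x
e(4)−w(22): -18≡8 → i
u(20)−m(12): 8 → i

nrytxii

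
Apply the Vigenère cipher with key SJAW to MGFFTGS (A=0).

Repeat the key across the message: SJAWSJA
M(12)+S(18): 30≡4 → E
G(6)+J(9): 15 → P
F(5)+A(0): 5 → F
F(5)+W(22): 27≡1 → B
T(19)+S(18): 37≡11 → L
G(6)+J(9): 15 → P
S(18)+A(0): 18 → S

EPFBLPS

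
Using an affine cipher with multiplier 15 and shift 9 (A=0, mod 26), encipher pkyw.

p(15): 15·15+9=234≡0 → a
k(10): 15·10+9=159≡3 → d
y(24): 15·24+9=369≡5 → f
w(22): 15·22+9=339≡1 → b

adfb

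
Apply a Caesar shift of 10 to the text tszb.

t(19): 19+10=29≡3 → d
s(18): 18+10=28≡2 → c
z(25): 25+10=35≡9 → j
b(1): 1+10=11 → l

dcjl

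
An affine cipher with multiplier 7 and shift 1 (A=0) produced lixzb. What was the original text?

The inverse of 7 mod 26 is 15, since 7·15=105≡1. Apply D(y)=15·(y−1) mod 26:
l(11): 15·(11−1)=150≡20 → u
i(8): 15·(8−1)=105≡1 → b
x(23): 15·(23−1)=330≡18 → s
z(25): 15·(25−1)=360≡22 → w
b(1): 15·(1−1)=0 → a

ubswa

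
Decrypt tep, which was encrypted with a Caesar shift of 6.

nyj

t(19): 19−6=13 → n
e(4): 4−6=-2≡24 → y
p(15): 15−6=9 → j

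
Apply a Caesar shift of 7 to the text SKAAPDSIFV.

ZRHHWKZPMC

S(18): 18+7=25 → Z
K(10): 10+7=17 → R
A(0): 0+7=7 → H
A(0): 0+7=7 → H
P(15): 15+7=22 → W
D(3): 3+7=10 → K
S(18): 18+7=25 → Z
I(8): 8+7=15 → P
F(5): 5+7=12 → M
V(21): 21+7=28≡2 → C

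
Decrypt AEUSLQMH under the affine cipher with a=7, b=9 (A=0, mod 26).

The inverse of 7 mod 26 is 15, since 7·15=105≡1. Apply D(y)=15·(y−9) mod 26:
A(0): 15·(0−9)=-135≡21 → V
E(4): 15·(4−9)=-75≡3 → D
U(20): 15·(20−9)=165≡9 → J
S(18): 15·(18−9)=135≡5 → F
L(11): 15·(11−9)=30≡4 → E
Q(16): 15·(16−9)=105≡1 → B
M(12): 15·(12−9)=45≡19 → T
H(7): 15·(7−9)=-30≡22 → W

VDJFEBTW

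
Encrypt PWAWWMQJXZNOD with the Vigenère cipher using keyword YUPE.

NQPAUGFNVTCSB

Repeat the key across the message: YUPEYUPEYUPEY
P(15)+Y(24): 39≡13 → N
W(22)+U(20): 42≡16 → Q
A(0)+P(15): 15 → P
W(22)+E(4): 26≡0 → A
W(22)+Y(24): 46≡20 → U
M(12)+U(20): 32≡6 → G
Q(16)+P(15): 31≡5 → F
J(9)+E(4): 13 → N
X(23)+Y(24): 47≡21 → V
Z(25)+U(20): 45≡19 → T
N(13)+P(15): 28≡2 → C
O(14)+E(4): 18 → S
D(3)+Y(24): 27≡1 → B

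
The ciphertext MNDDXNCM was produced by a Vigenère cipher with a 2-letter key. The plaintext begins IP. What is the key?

Subtract each crib letter from the matching ciphertext letter (mod 26):
M(12)−I(8)=4 → E
N(13)−P(15)=-2≡24 → Y

EY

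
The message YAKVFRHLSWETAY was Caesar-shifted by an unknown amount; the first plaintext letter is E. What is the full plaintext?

EGQBLXNRYCKZGE

From the crib: Y(24)−E(4)=20, so the shift is 20.
Subtract 20 from each ciphertext letter:
Y(24): 24−20=4 → E
A(0): 0−20=-20≡6 → G
K(10): 10−20=-10≡16 → Q
V(21): 21−20=1 → B
F(5): 5−20=-15≡11 → L
R(17): 17−20=-3≡23 → X
H(7): 7−20=-13≡13 → N
L(11): 11−20=-9≡17 → R
S(18): 18−20=-2≡24 → Y
W(22): 22−20=2 → C
E(4): 4−20=-16≡10 → K
T(19): 19−20=-1≡25 → Z
A(0): 0−20=-20≡6 → G
Y(24): 24−20=4 → E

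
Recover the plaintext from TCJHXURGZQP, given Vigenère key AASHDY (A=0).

TCRAUWRGHJM

Repeat the key across the ciphertext: AASHDYAASHD
T(19)−A(0): 19 → T
C(2)−A(0): 2 → C
J(9)−S(18): -9≡17 → R
H(7)−H(7): 0 → A
X(23)−D(3): 20 → U
U(20)−Y(24): -4≡22 → W
R(17)−A(0): 17 → R
G(6)−A(0): 6 → G
Z(25)−S(18): 7 → H
Q(16)−H(7): 9 → J
P(15)−D(3): 12 → M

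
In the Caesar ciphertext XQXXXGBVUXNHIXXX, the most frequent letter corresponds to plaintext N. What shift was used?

10

The most frequent ciphertext letter is X (appears 8 times).
X is position 23; N is position 13.
Shift = 10.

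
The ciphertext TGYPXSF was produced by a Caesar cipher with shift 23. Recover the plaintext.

T(19): 19−23=-4≡22 → W
G(6): 6−23=-17≡9 → J
Y(24): 24−23=1 → B
P(15): 15−23=-8≡18 → S
X(23): 23−23=0 → A
S(18): 18−23=-5≡21 → V
F(5): 5−23=-18≡8 → I

WJBSAVI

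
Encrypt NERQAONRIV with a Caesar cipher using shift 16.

DUHGQEDHYL

N(13): 13+16=29≡3 → D
E(4): 4+16=20 → U
R(17): 17+16=33≡7 → H
Q(16): 16+16=32≡6 → G
A(0): 0+16=16 → Q
O(14): 14+16=30≡4 → E
N(13): 13+16=29≡3 → D
R(17): 17+16=33≡7 → H
I(8): 8+16=24 → Y
V(21): 21+16=37≡11 → L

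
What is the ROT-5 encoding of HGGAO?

H(7): 7+5=12 → M
G(6): 6+5=11 → L
G(6): 6+5=11 → L
A(0): 0+5=5 → F
O(14): 14+5=19 → T

MLLFT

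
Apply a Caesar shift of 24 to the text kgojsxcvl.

k(10): 10+24=34≡8 → i
g(6): 6+24=30≡4 → e
o(14): 14+24=38≡12 → m
j(9): 9+24=33≡7 → h
s(18): 18+24=42≡16 → q
x(23): 23+24=47≡21 → v
c(2): 2+24=26≡0 → a
v(21): 21+24=45≡19 → t
l(11): 11+24=35≡9 → j

iemhqvatj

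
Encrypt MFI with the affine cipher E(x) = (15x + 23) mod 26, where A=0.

VUN

M(12): 15·12+23=203≡21 → V
F(5): 15·5+23=98≡20 → U
I(8): 15·8+23=143≡13 → N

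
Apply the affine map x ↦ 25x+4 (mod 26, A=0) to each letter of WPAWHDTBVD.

W(22): 25·22+4=554≡8 → I
P(15): 25·15+4=379≡15 → P
A(0): 25·0+4=4 → E
W(22): 25·22+4=554≡8 → I
H(7): 25·7+4=179≡23 → X
D(3): 25·3+4=79≡1 → B
T(19): 25·19+4=479≡11 → L
B(1): 25·1+4=29≡3 → D
V(21): 25·21+4=529≡9 → J
D(3): 25·3+4=79≡1 → B

IPEIXBLDJB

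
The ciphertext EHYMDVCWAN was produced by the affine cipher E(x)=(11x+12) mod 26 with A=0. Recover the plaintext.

EJUALPSIGT

The inverse of 11 mod 26 is 19, since 11·19=209≡1. Apply D(y)=19·(y−12) mod 26:
E(4): 19·(4−12)=-152≡4 → E
H(7): 19·(7−12)=-95≡9 → J
Y(24): 19·(24−12)=228≡20 → U
M(12): 19·(12−12)=0 → A
D(3): 19·(3−12)=-171≡11 → L
V(21): 19·(21−12)=171≡15 → P
C(2): 19·(2−12)=-190≡18 → S
W(22): 19·(22−12)=190≡8 → I
A(0): 19·(0−12)=-228≡6 → G
N(13): 19·(13−12)=19 → T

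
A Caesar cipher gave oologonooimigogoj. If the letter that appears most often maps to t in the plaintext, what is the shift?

The most frequent ciphertext letter is o (appears 8 times).
o is position 14; t is position 19.
Shift = -5≡21.

21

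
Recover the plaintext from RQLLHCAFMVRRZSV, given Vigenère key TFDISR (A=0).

YLIDPLHAJNZAGNS

Repeat the key across the ciphertext: TFDISRTFDISRTFD
R(17)−T(19): -2≡24 → Y
Q(16)−F(5): 11 → L
L(11)−D(3): 8 → I
L(11)−I(8): 3 → D
H(7)−S(18): -11≡15 → P
C(2)−R(17): -15≡11 → L
A(0)−T(19): -19≡7 → H
F(5)−F(5): 0 → A
M(12)−D(3): 9 → J
V(21)−I(8): 13 → N
R(17)−S(18): -1≡25 → Z
R(17)−R(17): 0 → A
Z(25)−T(19): 6 → G
S(18)−F(5): 13 → N
V(21)−D(3): 18 → S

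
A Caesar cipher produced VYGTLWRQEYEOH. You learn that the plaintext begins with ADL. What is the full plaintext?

ADLYQBWVJDJTM

From the crib: V(21)−A(0)=21, so the shift is 21.
Subtract 21 from each ciphertext letter:
V(21): 21−21=0 → A
Y(24): 24−21=3 → D
G(6): 6−21=-15≡11 → L
T(19): 19−21=-2≡24 → Y
L(11): 11−21=-10≡16 → Q
W(22): 22−21=1 → B
R(17): 17−21=-4≡22 → W
Q(16): 16−21=-5≡21 → V
E(4): 4−21=-17≡9 → J
Y(24): 24−21=3 → D
E(4): 4−21=-17≡9 → J
O(14): 14−21=-7≡19 → T
H(7): 7−21=-14≡12 → M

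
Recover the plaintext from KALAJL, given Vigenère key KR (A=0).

Repeat the key across the ciphertext: KRKRKR
K(10)−K(10): 0 → A
A(0)−R(17): -17≡9 → J
L(11)−K(10): 1 → B
A(0)−R(17): -17≡9 → J
J(9)−K(10): -1≡25 → Z
L(11)−R(17): -6≡20 → U

AJBJZU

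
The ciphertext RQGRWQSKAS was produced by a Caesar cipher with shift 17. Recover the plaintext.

AZPAFZBTJB

R(17): 17−17=0 → A
Q(16): 16−17=-1≡25 → Z
G(6): 6−17=-11≡15 → P
R(17): 17−17=0 → A
W(22): 22−17=5 → F
Q(16): 16−17=-1≡25 → Z
S(18): 18−17=1 → B
K(10): 10−17=-7≡19 → T
A(0): 0−17=-17≡9 → J
S(18): 18−17=1 → B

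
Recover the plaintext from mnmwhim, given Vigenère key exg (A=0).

iqgskci

Repeat the key across the ciphertext: exgexge
m(12)−e(4): 8 → i
n(13)−x(23): -10≡16 → q
m(12)−g(6): 6 → g
w(22)−e(4): 18 → s
h(7)−x(23): -16≡10 → k
i(8)−g(6): 2 → c
m(12)−e(4): 8 → i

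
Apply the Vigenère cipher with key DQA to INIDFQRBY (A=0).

Repeat the key across the message: DQADQADQA
I(8)+D(3): 11 → L
N(13)+Q(16): 29≡3 → D
I(8)+A(0): 8 → I
D(3)+D(3): 6 → G
F(5)+Q(16): 21 → V
Q(16)+A(0): 16 → Q
R(17)+D(3): 20 → U
B(1)+Q(16): 17 → R
Y(24)+A(0): 24 → Y

LDIGVQURY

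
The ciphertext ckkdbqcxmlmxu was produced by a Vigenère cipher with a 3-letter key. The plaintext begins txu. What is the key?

jnq

Subtract each crib letter from the matching ciphertext letter (mod 26):
c(2)−t(19)=-17≡9 → j
k(10)−x(23)=-13≡13 → n
k(10)−u(20)=-10≡16 → q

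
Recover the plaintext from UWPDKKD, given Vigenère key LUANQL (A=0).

Repeat the key across the ciphertext: LUANQLL
U(20)−L(11): 9 → J
W(22)−U(20): 2 → C
P(15)−A(0): 15 → P
D(3)−N(13): -10≡16 → Q
K(10)−Q(16): -6≡20 → U
K(10)−L(11): -1≡25 → Z
D(3)−L(11): -8≡18 → S

JCPQUZS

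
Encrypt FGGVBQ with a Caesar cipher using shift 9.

OPPEKZ

F(5): 5+9=14 → O
G(6): 6+9=15 → P
G(6): 6+9=15 → P
V(21): 21+9=30≡4 → E
B(1): 1+9=10 → K
Q(16): 16+9=25 → Z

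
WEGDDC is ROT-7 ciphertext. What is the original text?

PXZWWV

W(22): 22−7=15 → P
E(4): 4−7=-3≡23 → X
G(6): 6−7=-1≡25 → Z
D(3): 3−7=-4≡22 → W
D(3): 3−7=-4≡22 → W
C(2): 2−7=-5≡21 → V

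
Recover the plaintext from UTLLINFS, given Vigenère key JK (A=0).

LJCBZDWI

Repeat the key across the ciphertext: JKJKJKJK
U(20)−J(9): 11 → L
T(19)−K(10): 9 → J
L(11)−J(9): 2 → C
L(11)−K(10): 1 → B
I(8)−J(9): -1≡25 → Z
N(13)−K(10): 3 → D
F(5)−J(9): -4≡22 → W
S(18)−K(10): 8 → I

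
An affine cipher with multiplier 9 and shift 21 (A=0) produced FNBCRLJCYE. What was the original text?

The inverse of 9 mod 26 is 3, since 9·3=27≡1. Apply D(y)=3·(y−21) mod 26:
F(5): 3·(5−21)=-48≡4 → E
N(13): 3·(13−21)=-24≡2 → C
B(1): 3·(1−21)=-60≡18 → S
C(2): 3·(2−21)=-57≡21 → V
R(17): 3·(17−21)=-12≡14 → O
L(11): 3·(11−21)=-30≡22 → W
J(9): 3·(9−21)=-36≡16 → Q
C(2): 3·(2−21)=-57≡21 → V
Y(24): 3·(24−21)=9 → J
E(4): 3·(4−21)=-51≡1 → B

ECSVOWQVJB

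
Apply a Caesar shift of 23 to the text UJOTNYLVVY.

RGLQKVISSV

U(20): 20+23=43≡17 → R
J(9): 9+23=32≡6 → G
O(14): 14+23=37≡11 → L
T(19): 19+23=42≡16 → Q
N(13): 13+23=36≡10 → K
Y(24): 24+23=47≡21 → V
L(11): 11+23=34≡8 → I
V(21): 21+23=44≡18 → S
V(21): 21+23=44≡18 → S
Y(24): 24+23=47≡21 → V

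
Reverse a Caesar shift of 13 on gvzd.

timq

g(6): 6−13=-7≡19 → t
v(21): 21−13=8 → i
z(25): 25−13=12 → m
d(3): 3−13=-10≡16 → q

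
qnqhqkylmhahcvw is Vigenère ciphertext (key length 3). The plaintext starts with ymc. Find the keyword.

Subtract each crib letter from the matching ciphertext letter (mod 26):
q(16)−y(24)=-8≡18 → s
n(13)−m(12)=1 → b
q(16)−c(2)=14 → o

sbo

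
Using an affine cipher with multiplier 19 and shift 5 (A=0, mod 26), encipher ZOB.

Z(25): 19·25+5=480≡12 → M
O(14): 19·14+5=271≡11 → L
B(1): 19·1+5=24 → Y

MLY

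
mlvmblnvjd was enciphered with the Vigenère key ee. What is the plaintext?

Repeat the key across the ciphertext: eeeeeeeeee
m(12)−e(4): 8 → i
l(11)−e(4): 7 → h
v(21)−e(4): 17 → r
m(12)−e(4): 8 → i
b(1)−e(4): -3≡23 → x
l(11)−e(4): 7 → h
n(13)−e(4): 9 → j
v(21)−e(4): 17 → r
j(9)−e(4): 5 → f
d(3)−e(4): -1≡25 → z

ihrixhjrfz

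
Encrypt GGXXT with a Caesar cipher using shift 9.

PPGGC

G(6): 6+9=15 → P
G(6): 6+9=15 → P
X(23): 23+9=32≡6 → G
X(23): 23+9=32≡6 → G
T(19): 19+9=28≡2 → C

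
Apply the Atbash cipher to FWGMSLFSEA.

F(5) → U(20)
W(22) → D(3)
G(6) → T(19)
M(12) → N(13)
S(18) → H(7)
L(11) → O(14)
F(5) → U(20)
S(18) → H(7)
E(4) → V(21)
A(0) → Z(25)

UDTNHOUHVZ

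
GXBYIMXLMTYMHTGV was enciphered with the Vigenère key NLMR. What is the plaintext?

Repeat the key across the ciphertext: NLMRNLMRNLMRNLMR
G(6)−N(13): -7≡19 → T
X(23)−L(11): 12 → M
B(1)−M(12): -11≡15 → P
Y(24)−R(17): 7 → H
I(8)−N(13): -5≡21 → V
M(12)−L(11): 1 → B
X(23)−M(12): 11 → L
L(11)−R(17): -6≡20 → U
M(12)−N(13): -1≡25 → Z
T(19)−L(11): 8 → I
Y(24)−M(12): 12 → M
M(12)−R(17): -5≡21 → V
H(7)−N(13): -6≡20 → U
T(19)−L(11): 8 → I
G(6)−M(12): -6≡20 → U
V(21)−R(17): 4 → E

TMPHVBLUZIMVUIUE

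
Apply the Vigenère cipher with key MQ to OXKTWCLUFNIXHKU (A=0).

Repeat the key across the message: MQMQMQMQMQMQMQM
O(14)+M(12): 26≡0 → A
X(23)+Q(16): 39≡13 → N
K(10)+M(12): 22 → W
T(19)+Q(16): 35≡9 → J
W(22)+M(12): 34≡8 → I
C(2)+Q(16): 18 → S
L(11)+M(12): 23 → X
U(20)+Q(16): 36≡10 → K
F(5)+M(12): 17 → R
N(13)+Q(16): 29≡3 → D
I(8)+M(12): 20 → U
X(23)+Q(16): 39≡13 → N
H(7)+M(12): 19 → T
K(10)+Q(16): 26≡0 → A
U(20)+M(12): 32≡6 → G

ANWJISXKRDUNTAG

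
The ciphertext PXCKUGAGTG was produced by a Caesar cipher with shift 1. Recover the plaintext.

OWBJTFZFSF

P(15): 15−1=14 → O
X(23): 23−1=22 → W
C(2): 2−1=1 → B
K(10): 10−1=9 → J
U(20): 20−1=19 → T
G(6): 6−1=5 → F
A(0): 0−1=-1≡25 → Z
G(6): 6−1=5 → F
T(19): 19−1=18 → S
G(6): 6−1=5 → F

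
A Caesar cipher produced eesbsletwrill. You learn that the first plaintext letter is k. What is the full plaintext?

From the crib: e(4)−k(10)=-6≡20, so the shift is 20.
Subtract 20 from each ciphertext letter:
e(4): 4−20=-16≡10 → k
e(4): 4−20=-16≡10 → k
s(18): 18−20=-2≡24 → y
b(1): 1−20=-19≡7 → h
s(18): 18−20=-2≡24 → y
l(11): 11−20=-9≡17 → r
e(4): 4−20=-16≡10 → k
t(19): 19−20=-1≡25 → z
w(22): 22−20=2 → c
r(17): 17−20=-3≡23 → x
i(8): 8−20=-12≡14 → o
l(11): 11−20=-9≡17 → r
l(11): 11−20=-9≡17 → r

kkyhyrkzcxorr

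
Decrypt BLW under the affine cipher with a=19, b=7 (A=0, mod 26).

The inverse of 19 mod 26 is 11, since 19·11=209≡1. Apply D(y)=11·(y−7) mod 26:
B(1): 11·(1−7)=-66≡12 → M
L(11): 11·(11−7)=44≡18 → S
W(22): 11·(22−7)=165≡9 → J

MSJ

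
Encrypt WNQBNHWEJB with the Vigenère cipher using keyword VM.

Repeat the key across the message: VMVMVMVMVM
W(22)+V(21): 43≡17 → R
N(13)+M(12): 25 → Z
Q(16)+V(21): 37≡11 → L
B(1)+M(12): 13 → N
N(13)+V(21): 34≡8 → I
H(7)+M(12): 19 → T
W(22)+V(21): 43≡17 → R
E(4)+M(12): 16 → Q
J(9)+V(21): 30≡4 → E
B(1)+M(12): 13 → N

RZLNITRQEN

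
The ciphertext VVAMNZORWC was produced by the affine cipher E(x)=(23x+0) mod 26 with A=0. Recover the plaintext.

TTAWNJEDKI

The inverse of 23 mod 26 is 17, since 23·17=391≡1. Apply D(y)=17·(y−0) mod 26:
V(21): 17·(21−0)=357≡19 → T
V(21): 17·(21−0)=357≡19 → T
A(0): 17·(0−0)=0 → A
M(12): 17·(12−0)=204≡22 → W
N(13): 17·(13−0)=221≡13 → N
Z(25): 17·(25−0)=425≡9 → J
O(14): 17·(14−0)=238≡4 → E
R(17): 17·(17−0)=289≡3 → D
W(22): 17·(22−0)=374≡10 → K
C(2): 17·(2−0)=34≡8 → I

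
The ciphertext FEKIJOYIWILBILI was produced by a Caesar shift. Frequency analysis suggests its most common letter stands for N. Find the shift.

21

The most frequent ciphertext letter is I (appears 5 times).
I is position 8; N is position 13.
Shift = -5≡21.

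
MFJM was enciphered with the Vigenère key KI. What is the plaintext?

Repeat the key across the ciphertext: KIKI
M(12)−K(10): 2 → C
F(5)−I(8): -3≡23 → X
J(9)−K(10): -1≡25 → Z
M(12)−I(8): 4 → E

CXZE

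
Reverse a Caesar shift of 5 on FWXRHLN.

F(5): 5−5=0 → A
W(22): 22−5=17 → R
X(23): 23−5=18 → S
R(17): 17−5=12 → M
H(7): 7−5=2 → C
L(11): 11−5=6 → G
N(13): 13−5=8 → I

ARSMCGI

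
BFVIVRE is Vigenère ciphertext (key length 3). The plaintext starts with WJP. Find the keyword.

FWG

Subtract each crib letter from the matching ciphertext letter (mod 26):
B(1)−W(22)=-21≡5 → F
F(5)−J(9)=-4≡22 → W
V(21)−P(15)=6 → G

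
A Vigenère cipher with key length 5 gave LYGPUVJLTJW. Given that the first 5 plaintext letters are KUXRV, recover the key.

Subtract each crib letter from the matching ciphertext letter (mod 26):
L(11)−K(10)=1 → B
Y(24)−U(20)=4 → E
G(6)−X(23)=-17≡9 → J
P(15)−R(17)=-2≡24 → Y
U(20)−V(21)=-1≡25 → Z

BEJYZ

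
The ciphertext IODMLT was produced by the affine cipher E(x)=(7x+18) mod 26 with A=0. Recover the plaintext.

GSJOZP

The inverse of 7 mod 26 is 15, since 7·15=105≡1. Apply D(y)=15·(y−18) mod 26:
I(8): 15·(8−18)=-150≡6 → G
O(14): 15·(14−18)=-60≡18 → S
D(3): 15·(3−18)=-225≡9 → J
M(12): 15·(12−18)=-90≡14 → O
L(11): 15·(11−18)=-105≡25 → Z
T(19): 15·(19−18)=15 → P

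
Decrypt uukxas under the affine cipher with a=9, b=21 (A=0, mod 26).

The inverse of 9 mod 26 is 3, since 9·3=27≡1. Apply D(y)=3·(y−21) mod 26:
u(20): 3·(20−21)=-3≡23 → x
u(20): 3·(20−21)=-3≡23 → x
k(10): 3·(10−21)=-33≡19 → t
x(23): 3·(23−21)=6 → g
a(0): 3·(0−21)=-63≡15 → p
s(18): 3·(18−21)=-9≡17 → r

xxtgpr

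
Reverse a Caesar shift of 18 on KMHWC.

SUPEK

K(10): 10−18=-8≡18 → S
M(12): 12−18=-6≡20 → U
H(7): 7−18=-11≡15 → P
W(22): 22−18=4 → E
C(2): 2−18=-16≡10 → K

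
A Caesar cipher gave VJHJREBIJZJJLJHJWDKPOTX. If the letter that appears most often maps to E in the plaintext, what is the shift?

The most frequent ciphertext letter is J (appears 7 times).
J is position 9; E is position 4.
Shift = 5.

5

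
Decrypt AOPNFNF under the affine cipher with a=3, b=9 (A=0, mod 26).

XTCKQKQ

The inverse of 3 mod 26 is 9, since 3·9=27≡1. Apply D(y)=9·(y−9) mod 26:
A(0): 9·(0−9)=-81≡23 → X
O(14): 9·(14−9)=45≡19 → T
P(15): 9·(15−9)=54≡2 → C
N(13): 9·(13−9)=36≡10 → K
F(5): 9·(5−9)=-36≡16 → Q
N(13): 9·(13−9)=36≡10 → K
F(5): 9·(5−9)=-36≡16 → Q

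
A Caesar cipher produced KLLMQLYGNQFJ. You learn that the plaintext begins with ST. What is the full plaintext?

STTUYTGOVYNR

From the crib: K(10)−S(18)=-8≡18, so the shift is 18.
Subtract 18 from each ciphertext letter:
K(10): 10−18=-8≡18 → S
L(11): 11−18=-7≡19 → T
L(11): 11−18=-7≡19 → T
M(12): 12−18=-6≡20 → U
Q(16): 16−18=-2≡24 → Y
L(11): 11−18=-7≡19 → T
Y(24): 24−18=6 → G
G(6): 6−18=-12≡14 → O
N(13): 13−18=-5≡21 → V
Q(16): 16−18=-2≡24 → Y
F(5): 5−18=-13≡13 → N
J(9): 9−18=-9≡17 → R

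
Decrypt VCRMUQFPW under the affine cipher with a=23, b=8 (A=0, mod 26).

The inverse of 23 mod 26 is 17, since 23·17=391≡1. Apply D(y)=17·(y−8) mod 26:
V(21): 17·(21−8)=221≡13 → N
C(2): 17·(2−8)=-102≡2 → C
R(17): 17·(17−8)=153≡23 → X
M(12): 17·(12−8)=68≡16 → Q
U(20): 17·(20−8)=204≡22 → W
Q(16): 17·(16−8)=136≡6 → G
F(5): 17·(5−8)=-51≡1 → B
P(15): 17·(15−8)=119≡15 → P
W(22): 17·(22−8)=238≡4 → E

NCXQWGBPE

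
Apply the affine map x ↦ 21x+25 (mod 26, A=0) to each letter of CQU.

PXD

C(2): 21·2+25=67≡15 → P
Q(16): 21·16+25=361≡23 → X
U(20): 21·20+25=445≡3 → D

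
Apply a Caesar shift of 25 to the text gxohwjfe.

fwngvied

g(6): 6+25=31≡5 → f
x(23): 23+25=48≡22 → w
o(14): 14+25=39≡13 → n
h(7): 7+25=32≡6 → g
w(22): 22+25=47≡21 → v
j(9): 9+25=34≡8 → i
f(5): 5+25=30≡4 → e
e(4): 4+25=29≡3 → d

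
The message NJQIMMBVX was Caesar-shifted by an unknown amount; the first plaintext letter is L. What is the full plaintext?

LHOGKKZTV

From the crib: N(13)−L(11)=2, so the shift is 2.
Subtract 2 from each ciphertext letter:
N(13): 13−2=11 → L
J(9): 9−2=7 → H
Q(16): 16−2=14 → O
I(8): 8−2=6 → G
M(12): 12−2=10 → K
M(12): 12−2=10 → K
B(1): 1−2=-1≡25 → Z
V(21): 21−2=19 → T
X(23): 23−2=21 → V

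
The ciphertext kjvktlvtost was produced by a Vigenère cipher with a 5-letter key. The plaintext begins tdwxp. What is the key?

rgzne

Subtract each crib letter from the matching ciphertext letter (mod 26):
k(10)−t(19)=-9≡17 → r
j(9)−d(3)=6 → g
v(21)−w(22)=-1≡25 → z
k(10)−x(23)=-13≡13 → n
t(19)−p(15)=4 → e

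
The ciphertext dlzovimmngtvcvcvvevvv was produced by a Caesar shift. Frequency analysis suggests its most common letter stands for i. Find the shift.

The most frequent ciphertext letter is v (appears 8 times).
v is position 21; i is position 8.
Shift = 13.

13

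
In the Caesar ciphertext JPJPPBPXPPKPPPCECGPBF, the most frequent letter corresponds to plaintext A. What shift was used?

The most frequent ciphertext letter is P (appears 10 times).
P is position 15; A is position 0.
Shift = 15.

15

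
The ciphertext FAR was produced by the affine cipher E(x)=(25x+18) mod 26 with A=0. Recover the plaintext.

NSB

The inverse of 25 mod 26 is 25, since 25·25=625≡1. Apply D(y)=25·(y−18) mod 26:
F(5): 25·(5−18)=-325≡13 → N
A(0): 25·(0−18)=-450≡18 → S
R(17): 25·(17−18)=-25≡1 → B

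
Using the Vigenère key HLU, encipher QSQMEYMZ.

XDKTPSTK

Repeat the key across the message: HLUHLUHL
Q(16)+H(7): 23 → X
S(18)+L(11): 29≡3 → D
Q(16)+U(20): 36≡10 → K
M(12)+H(7): 19 → T
E(4)+L(11): 15 → P
Y(24)+U(20): 44≡18 → S
M(12)+H(7): 19 → T
Z(25)+L(11): 36≡10 → K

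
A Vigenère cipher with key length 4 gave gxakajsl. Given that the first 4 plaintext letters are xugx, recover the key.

jdun

Subtract each crib letter from the matching ciphertext letter (mod 26):
g(6)−x(23)=-17≡9 → j
x(23)−u(20)=3 → d
a(0)−g(6)=-6≡20 → u
k(10)−x(23)=-13≡13 → n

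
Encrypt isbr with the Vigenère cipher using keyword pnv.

xfwg

Repeat the key across the message: pnvp
i(8)+p(15): 23 → x
s(18)+n(13): 31≡5 → f
b(1)+v(21): 22 → w
r(17)+p(15): 32≡6 → g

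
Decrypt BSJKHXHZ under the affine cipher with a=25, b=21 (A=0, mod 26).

The inverse of 25 mod 26 is 25, since 25·25=625≡1. Apply D(y)=25·(y−21) mod 26:
B(1): 25·(1−21)=-500≡20 → U
S(18): 25·(18−21)=-75≡3 → D
J(9): 25·(9−21)=-300≡12 → M
K(10): 25·(10−21)=-275≡11 → L
H(7): 25·(7−21)=-350≡14 → O
X(23): 25·(23−21)=50≡24 → Y
H(7): 25·(7−21)=-350≡14 → O
Z(25): 25·(25−21)=100≡22 → W

UDMLOYOW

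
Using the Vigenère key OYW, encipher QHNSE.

Repeat the key across the message: OYWOY
Q(16)+O(14): 30≡4 → E
H(7)+Y(24): 31≡5 → F
N(13)+W(22): 35≡9 → J
S(18)+O(14): 32≡6 → G
E(4)+Y(24): 28≡2 → C

EFJGC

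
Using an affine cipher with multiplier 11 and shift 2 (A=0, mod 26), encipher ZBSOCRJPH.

RNSAYHXLB

Z(25): 11·25+2=277≡17 → R
B(1): 11·1+2=13 → N
S(18): 11·18+2=200≡18 → S
O(14): 11·14+2=156≡0 → A
C(2): 11·2+2=24 → Y
R(17): 11·17+2=189≡7 → H
J(9): 11·9+2=101≡23 → X
P(15): 11·15+2=167≡11 → L
H(7): 11·7+2=79≡1 → B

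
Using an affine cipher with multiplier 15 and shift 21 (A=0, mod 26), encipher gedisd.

hdolfo

g(6): 15·6+21=111≡7 → h
e(4): 15·4+21=81≡3 → d
d(3): 15·3+21=66≡14 → o
i(8): 15·8+21=141≡11 → l
s(18): 15·18+21=291≡5 → f
d(3): 15·3+21=66≡14 → o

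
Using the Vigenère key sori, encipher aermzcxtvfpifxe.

Repeat the key across the message: sorisorisorisor
a(0)+s(18): 18 → s
e(4)+o(14): 18 → s
r(17)+r(17): 34≡8 → i
m(12)+i(8): 20 → u
z(25)+s(18): 43≡17 → r
c(2)+o(14): 16 → q
x(23)+r(17): 40≡14 → o
t(19)+i(8): 27≡1 → b
v(21)+s(18): 39≡13 → n
f(5)+o(14): 19 → t
p(15)+r(17): 32≡6 → g
i(8)+i(8): 16 → q
f(5)+s(18): 23 → x
x(23)+o(14): 37≡11 → l
e(4)+r(17): 21 → v

ssiurqobntgqxlv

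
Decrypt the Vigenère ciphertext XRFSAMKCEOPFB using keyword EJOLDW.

TIRHXQGTQDMJX

Repeat the key across the ciphertext: EJOLDWEJOLDWE
X(23)−E(4): 19 → T
R(17)−J(9): 8 → I
F(5)−O(14): -9≡17 → R
S(18)−L(11): 7 → H
A(0)−D(3): -3≡23 → X
M(12)−W(22): -10≡16 → Q
K(10)−E(4): 6 → G
C(2)−J(9): -7≡19 → T
E(4)−O(14): -10≡16 → Q
O(14)−L(11): 3 → D
P(15)−D(3): 12 → M
F(5)−W(22): -17≡9 → J
B(1)−E(4): -3≡23 → X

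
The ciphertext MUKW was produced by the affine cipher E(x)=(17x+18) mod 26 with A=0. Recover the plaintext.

SUYO

The inverse of 17 mod 26 is 23, since 17·23=391≡1. Apply D(y)=23·(y−18) mod 26:
M(12): 23·(12−18)=-138≡18 → S
U(20): 23·(20−18)=46≡20 → U
K(10): 23·(10−18)=-184≡24 → Y
W(22): 23·(22−18)=92≡14 → O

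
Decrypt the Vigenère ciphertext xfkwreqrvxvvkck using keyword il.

Repeat the key across the ciphertext: ililililililili
x(23)−i(8): 15 → p
f(5)−l(11): -6≡20 → u
k(10)−i(8): 2 → c
w(22)−l(11): 11 → l
r(17)−i(8): 9 → j
e(4)−l(11): -7≡19 → t
q(16)−i(8): 8 → i
r(17)−l(11): 6 → g
v(21)−i(8): 13 → n
x(23)−l(11): 12 → m
v(21)−i(8): 13 → n
v(21)−l(11): 10 → k
k(10)−i(8): 2 → c
c(2)−l(11): -9≡17 → r
k(10)−i(8): 2 → c

pucljtignmnkcrc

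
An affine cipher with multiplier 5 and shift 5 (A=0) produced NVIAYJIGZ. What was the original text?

The inverse of 5 mod 26 is 21, since 5·21=105≡1. Apply D(y)=21·(y−5) mod 26:
N(13): 21·(13−5)=168≡12 → M
V(21): 21·(21−5)=336≡24 → Y
I(8): 21·(8−5)=63≡11 → L
A(0): 21·(0−5)=-105≡25 → Z
Y(24): 21·(24−5)=399≡9 → J
J(9): 21·(9−5)=84≡6 → G
I(8): 21·(8−5)=63≡11 → L
G(6): 21·(6−5)=21 → V
Z(25): 21·(25−5)=420≡4 → E

MYLZJGLVE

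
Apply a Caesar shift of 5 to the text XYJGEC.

X(23): 23+5=28≡2 → C
Y(24): 24+5=29≡3 → D
J(9): 9+5=14 → O
G(6): 6+5=11 → L
E(4): 4+5=9 → J
C(2): 2+5=7 → H

CDOLJH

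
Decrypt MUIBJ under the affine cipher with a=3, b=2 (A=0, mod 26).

The inverse of 3 mod 26 is 9, since 3·9=27≡1. Apply D(y)=9·(y−2) mod 26:
M(12): 9·(12−2)=90≡12 → M
U(20): 9·(20−2)=162≡6 → G
I(8): 9·(8−2)=54≡2 → C
B(1): 9·(1−2)=-9≡17 → R
J(9): 9·(9−2)=63≡11 → L

MGCRL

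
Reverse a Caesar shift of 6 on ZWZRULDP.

Z(25): 25−6=19 → T
W(22): 22−6=16 → Q
Z(25): 25−6=19 → T
R(17): 17−6=11 → L
U(20): 20−6=14 → O
L(11): 11−6=5 → F
D(3): 3−6=-3≡23 → X
P(15): 15−6=9 → J

TQTLOFXJ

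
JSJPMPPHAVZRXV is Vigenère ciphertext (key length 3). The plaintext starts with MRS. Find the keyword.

Subtract each crib letter from the matching ciphertext letter (mod 26):
J(9)−M(12)=-3≡23 → X
S(18)−R(17)=1 → B
J(9)−S(18)=-9≡17 → R

XBR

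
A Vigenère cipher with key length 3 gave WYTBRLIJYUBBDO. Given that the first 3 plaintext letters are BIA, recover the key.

VQT

Subtract each crib letter from the matching ciphertext letter (mod 26):
W(22)−B(1)=21 → V
Y(24)−I(8)=16 → Q
T(19)−A(0)=19 → T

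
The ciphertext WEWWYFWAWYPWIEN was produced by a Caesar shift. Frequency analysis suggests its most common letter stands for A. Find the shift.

The most frequent ciphertext letter is W (appears 6 times).
W is position 22; A is position 0.
Shift = 22.

22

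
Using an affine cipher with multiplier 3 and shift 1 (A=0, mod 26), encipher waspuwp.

w(22): 3·22+1=67≡15 → p
a(0): 3·0+1=1 → b
s(18): 3·18+1=55≡3 → d
p(15): 3·15+1=46≡20 → u
u(20): 3·20+1=61≡9 → j
w(22): 3·22+1=67≡15 → p
p(15): 3·15+1=46≡20 → u

pbdujpu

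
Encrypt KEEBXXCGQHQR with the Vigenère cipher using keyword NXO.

Repeat the key across the message: NXONXONXONXO
K(10)+N(13): 23 → X
E(4)+X(23): 27≡1 → B
E(4)+O(14): 18 → S
B(1)+N(13): 14 → O
X(23)+X(23): 46≡20 → U
X(23)+O(14): 37≡11 → L
C(2)+N(13): 15 → P
G(6)+X(23): 29≡3 → D
Q(16)+O(14): 30≡4 → E
H(7)+N(13): 20 → U
Q(16)+X(23): 39≡13 → N
R(17)+O(14): 31≡5 → F

XBSOULPDEUNF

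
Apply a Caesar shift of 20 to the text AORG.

UILA

A(0): 0+20=20 → U
O(14): 14+20=34≡8 → I
R(17): 17+20=37≡11 → L
G(6): 6+20=26≡0 → A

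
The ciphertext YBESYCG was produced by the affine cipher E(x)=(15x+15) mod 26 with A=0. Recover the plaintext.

The inverse of 15 mod 26 is 7, since 15·7=105≡1. Apply D(y)=7·(y−15) mod 26:
Y(24): 7·(24−15)=63≡11 → L
B(1): 7·(1−15)=-98≡6 → G
E(4): 7·(4−15)=-77≡1 → B
S(18): 7·(18−15)=21 → V
Y(24): 7·(24−15)=63≡11 → L
C(2): 7·(2−15)=-91≡13 → N
G(6): 7·(6−15)=-63≡15 → P

LGBVLNP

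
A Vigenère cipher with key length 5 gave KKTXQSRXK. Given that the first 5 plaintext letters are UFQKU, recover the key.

QFDNW

Subtract each crib letter from the matching ciphertext letter (mod 26):
K(10)−U(20)=-10≡16 → Q
K(10)−F(5)=5 → F
T(19)−Q(16)=3 → D
X(23)−K(10)=13 → N
Q(16)−U(20)=-4≡22 → W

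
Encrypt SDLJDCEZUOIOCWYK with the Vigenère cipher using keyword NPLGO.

FSWPRPTKACVDNCMX

Repeat the key across the message: NPLGONPLGONPLGON
S(18)+N(13): 31≡5 → F
D(3)+P(15): 18 → S
L(11)+L(11): 22 → W
J(9)+G(6): 15 → P
D(3)+O(14): 17 → R
C(2)+N(13): 15 → P
E(4)+P(15): 19 → T
Z(25)+L(11): 36≡10 → K
U(20)+G(6): 26≡0 → A
O(14)+O(14): 28≡2 → C
I(8)+N(13): 21 → V
O(14)+P(15): 29≡3 → D
C(2)+L(11): 13 → N
W(22)+G(6): 28≡2 → C
Y(24)+O(14): 38≡12 → M
K(10)+N(13): 23 → X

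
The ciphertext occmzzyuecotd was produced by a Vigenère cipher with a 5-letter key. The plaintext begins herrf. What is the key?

Subtract each crib letter from the matching ciphertext letter (mod 26):
o(14)−h(7)=7 → h
c(2)−e(4)=-2≡24 → y
c(2)−r(17)=-15≡11 → l
m(12)−r(17)=-5≡21 → v
z(25)−f(5)=20 → u

hylvu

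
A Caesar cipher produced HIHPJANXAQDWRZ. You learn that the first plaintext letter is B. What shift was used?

From the crib: H(7)−B(1)=6, so the shift is 6.

6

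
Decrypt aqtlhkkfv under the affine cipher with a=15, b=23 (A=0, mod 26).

vdyusnnem

The inverse of 15 mod 26 is 7, since 15·7=105≡1. Apply D(y)=7·(y−23) mod 26:
a(0): 7·(0−23)=-161≡21 → v
q(16): 7·(16−23)=-49≡3 → d
t(19): 7·(19−23)=-28≡24 → y
l(11): 7·(11−23)=-84≡20 → u
h(7): 7·(7−23)=-112≡18 → s
k(10): 7·(10−23)=-91≡13 → n
k(10): 7·(10−23)=-91≡13 → n
f(5): 7·(5−23)=-126≡4 → e
v(21): 7·(21−23)=-14≡12 → m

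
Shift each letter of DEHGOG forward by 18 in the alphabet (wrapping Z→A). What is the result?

VWZYGY

D(3): 3+18=21 → V
E(4): 4+18=22 → W
H(7): 7+18=25 → Z
G(6): 6+18=24 → Y
O(14): 14+18=32≡6 → G
G(6): 6+18=24 → Y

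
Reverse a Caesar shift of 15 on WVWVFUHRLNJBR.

W(22): 22−15=7 → H
V(21): 21−15=6 → G
W(22): 22−15=7 → H
V(21): 21−15=6 → G
F(5): 5−15=-10≡16 → Q
U(20): 20−15=5 → F
H(7): 7−15=-8≡18 → S
R(17): 17−15=2 → C
L(11): 11−15=-4≡22 → W
N(13): 13−15=-2≡24 → Y
J(9): 9−15=-6≡20 → U
B(1): 1−15=-14≡12 → M
R(17): 17−15=2 → C

HGHGQFSCWYUMC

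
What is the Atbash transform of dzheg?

wasvt

d(3) → w(22)
z(25) → a(0)
h(7) → s(18)
e(4) → v(21)
g(6) → t(19)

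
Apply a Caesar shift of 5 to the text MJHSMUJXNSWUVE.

ROMXRZOCSXBZAJ

M(12): 12+5=17 → R
J(9): 9+5=14 → O
H(7): 7+5=12 → M
S(18): 18+5=23 → X
M(12): 12+5=17 → R
U(20): 20+5=25 → Z
J(9): 9+5=14 → O
X(23): 23+5=28≡2 → C
N(13): 13+5=18 → S
S(18): 18+5=23 → X
W(22): 22+5=27≡1 → B
U(20): 20+5=25 → Z
V(21): 21+5=26≡0 → A
E(4): 4+5=9 → J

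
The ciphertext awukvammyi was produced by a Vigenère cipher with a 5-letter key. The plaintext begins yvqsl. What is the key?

cbesk

Subtract each crib letter from the matching ciphertext letter (mod 26):
a(0)−y(24)=-24≡2 → c
w(22)−v(21)=1 → b
u(20)−q(16)=4 → e
k(10)−s(18)=-8≡18 → s
v(21)−l(11)=10 → k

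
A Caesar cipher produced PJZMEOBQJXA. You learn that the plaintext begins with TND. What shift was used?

22

From the crib: P(15)−T(19)=-4≡22, so the shift is 22.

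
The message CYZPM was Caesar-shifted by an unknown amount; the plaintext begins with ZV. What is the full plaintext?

From the crib: C(2)−Z(25)=-23≡3, so the shift is 3.
Subtract 3 from each ciphertext letter:
C(2): 2−3=-1≡25 → Z
Y(24): 24−3=21 → V
Z(25): 25−3=22 → W
P(15): 15−3=12 → M
M(12): 12−3=9 → J

ZVWMJ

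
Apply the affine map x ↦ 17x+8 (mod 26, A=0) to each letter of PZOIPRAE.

P(15): 17·15+8=263≡3 → D
Z(25): 17·25+8=433≡17 → R
O(14): 17·14+8=246≡12 → M
I(8): 17·8+8=144≡14 → O
P(15): 17·15+8=263≡3 → D
R(17): 17·17+8=297≡11 → L
A(0): 17·0+8=8 → I
E(4): 17·4+8=76≡24 → Y

DRMODLIY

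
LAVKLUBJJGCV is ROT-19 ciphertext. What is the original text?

L(11): 11−19=-8≡18 → S
A(0): 0−19=-19≡7 → H
V(21): 21−19=2 → C
K(10): 10−19=-9≡17 → R
L(11): 11−19=-8≡18 → S
U(20): 20−19=1 → B
B(1): 1−19=-18≡8 → I
J(9): 9−19=-10≡16 → Q
J(9): 9−19=-10≡16 → Q
G(6): 6−19=-13≡13 → N
C(2): 2−19=-17≡9 → J
V(21): 21−19=2 → C

SHCRSBIQQNJC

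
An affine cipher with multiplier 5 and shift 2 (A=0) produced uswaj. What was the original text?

The inverse of 5 mod 26 is 21, since 5·21=105≡1. Apply D(y)=21·(y−2) mod 26:
u(20): 21·(20−2)=378≡14 → o
s(18): 21·(18−2)=336≡24 → y
w(22): 21·(22−2)=420≡4 → e
a(0): 21·(0−2)=-42≡10 → k
j(9): 21·(9−2)=147≡17 → r

oyekr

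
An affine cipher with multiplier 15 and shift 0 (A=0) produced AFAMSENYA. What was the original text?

AJAGWCNMA

The inverse of 15 mod 26 is 7, since 15·7=105≡1. Apply D(y)=7·(y−0) mod 26:
A(0): 7·(0−0)=0 → A
F(5): 7·(5−0)=35≡9 → J
A(0): 7·(0−0)=0 → A
M(12): 7·(12−0)=84≡6 → G
S(18): 7·(18−0)=126≡22 → W
E(4): 7·(4−0)=28≡2 → C
N(13): 7·(13−0)=91≡13 → N
Y(24): 7·(24−0)=168≡12 → M
A(0): 7·(0−0)=0 → A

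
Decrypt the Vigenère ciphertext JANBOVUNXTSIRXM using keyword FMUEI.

EOTXGQITTLNWXTE

Repeat the key across the ciphertext: FMUEIFMUEIFMUEI
J(9)−F(5): 4 → E
A(0)−M(12): -12≡14 → O
N(13)−U(20): -7≡19 → T
B(1)−E(4): -3≡23 → X
O(14)−I(8): 6 → G
V(21)−F(5): 16 → Q
U(20)−M(12): 8 → I
N(13)−U(20): -7≡19 → T
X(23)−E(4): 19 → T
T(19)−I(8): 11 → L
S(18)−F(5): 13 → N
I(8)−M(12): -4≡22 → W
R(17)−U(20): -3≡23 → X
X(23)−E(4): 19 → T
M(12)−I(8): 4 → E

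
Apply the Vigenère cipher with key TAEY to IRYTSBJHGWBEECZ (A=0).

Repeat the key across the message: TAEYTAEYTAEYTAE
I(8)+T(19): 27≡1 → B
R(17)+A(0): 17 → R
Y(24)+E(4): 28≡2 → C
T(19)+Y(24): 43≡17 → R
S(18)+T(19): 37≡11 → L
B(1)+A(0): 1 → B
J(9)+E(4): 13 → N
H(7)+Y(24): 31≡5 → F
G(6)+T(19): 25 → Z
W(22)+A(0): 22 → W
B(1)+E(4): 5 → F
E(4)+Y(24): 28≡2 → C
E(4)+T(19): 23 → X
C(2)+A(0): 2 → C
Z(25)+E(4): 29≡3 → D

BRCRLBNFZWFCXCD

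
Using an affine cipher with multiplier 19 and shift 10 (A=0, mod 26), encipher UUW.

U(20): 19·20+10=390≡0 → A
U(20): 19·20+10=390≡0 → A
W(22): 19·22+10=428≡12 → M

AAM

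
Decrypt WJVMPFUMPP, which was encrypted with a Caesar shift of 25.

XKWNQGVNQQ

W(22): 22−25=-3≡23 → X
J(9): 9−25=-16≡10 → K
V(21): 21−25=-4≡22 → W
M(12): 12−25=-13≡13 → N
P(15): 15−25=-10≡16 → Q
F(5): 5−25=-20≡6 → G
U(20): 20−25=-5≡21 → V
M(12): 12−25=-13≡13 → N
P(15): 15−25=-10≡16 → Q
P(15): 15−25=-10≡16 → Q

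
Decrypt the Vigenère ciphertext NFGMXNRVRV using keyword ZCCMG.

ODEAROPTFP

Repeat the key across the ciphertext: ZCCMGZCCMG
N(13)−Z(25): -12≡14 → O
F(5)−C(2): 3 → D
G(6)−C(2): 4 → E
M(12)−M(12): 0 → A
X(23)−G(6): 17 → R
N(13)−Z(25): -12≡14 → O
R(17)−C(2): 15 → P
V(21)−C(2): 19 → T
R(17)−M(12): 5 → F
V(21)−G(6): 15 → P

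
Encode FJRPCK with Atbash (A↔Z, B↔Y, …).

UQIKXP

F(5) → U(20)
J(9) → Q(16)
R(17) → I(8)
P(15) → K(10)
C(2) → X(23)
K(10) → P(15)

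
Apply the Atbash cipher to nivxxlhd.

n(13) → m(12)
i(8) → r(17)
v(21) → e(4)
x(23) → c(2)
x(23) → c(2)
l(11) → o(14)
h(7) → s(18)
d(3) → w(22)

mreccosw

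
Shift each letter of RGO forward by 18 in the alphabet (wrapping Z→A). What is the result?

R(17): 17+18=35≡9 → J
G(6): 6+18=24 → Y
O(14): 14+18=32≡6 → G

JYG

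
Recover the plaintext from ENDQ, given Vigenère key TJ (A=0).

LEKH

Repeat the key across the ciphertext: TJTJ
E(4)−T(19): -15≡11 → L
N(13)−J(9): 4 → E
D(3)−T(19): -16≡10 → K
Q(16)−J(9): 7 → H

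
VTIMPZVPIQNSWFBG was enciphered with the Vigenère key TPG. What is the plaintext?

CECTATCACXYMDQVN

Repeat the key across the ciphertext: TPGTPGTPGTPGTPGT
V(21)−T(19): 2 → C
T(19)−P(15): 4 → E
I(8)−G(6): 2 → C
M(12)−T(19): -7≡19 → T
P(15)−P(15): 0 → A
Z(25)−G(6): 19 → T
V(21)−T(19): 2 → C
P(15)−P(15): 0 → A
I(8)−G(6): 2 → C
Q(16)−T(19): -3≡23 → X
N(13)−P(15): -2≡24 → Y
S(18)−G(6): 12 → M
W(22)−T(19): 3 → D
F(5)−P(15): -10≡16 → Q
B(1)−G(6): -5≡21 → V
G(6)−T(19): -13≡13 → N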